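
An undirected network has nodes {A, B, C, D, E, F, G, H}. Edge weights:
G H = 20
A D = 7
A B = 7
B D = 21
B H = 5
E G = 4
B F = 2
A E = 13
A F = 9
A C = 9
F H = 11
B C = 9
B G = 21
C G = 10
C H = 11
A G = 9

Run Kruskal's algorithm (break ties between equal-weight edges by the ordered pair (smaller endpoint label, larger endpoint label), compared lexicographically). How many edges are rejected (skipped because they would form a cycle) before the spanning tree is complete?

Kruskal's algorithm — process edges by increasing weight (ties by edge label):
B F (2): add — endpoints in different components.
E G (4): add — endpoints in different components.
B H (5): add — endpoints in different components.
A B (7): add — endpoints in different components.
A D (7): add — endpoints in different components.
A C (9): add — endpoints in different components.
A F (9): skip — A and F already connected.
A G (9): add — endpoints in different components.
Edges rejected before the tree was complete: 1.

1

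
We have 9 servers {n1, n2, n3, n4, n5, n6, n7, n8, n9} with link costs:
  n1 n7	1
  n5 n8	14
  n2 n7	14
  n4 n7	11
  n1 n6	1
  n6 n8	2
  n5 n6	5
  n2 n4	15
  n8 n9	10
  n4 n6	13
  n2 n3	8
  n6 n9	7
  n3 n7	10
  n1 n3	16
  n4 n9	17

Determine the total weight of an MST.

Grow the tree from n9 using Prim:
Step 1: cheapest edge leaving the tree is n6 n9 (7); add n6.
Step 2: cheapest edge leaving the tree is n1 n6 (1); add n1.
Step 3: cheapest edge leaving the tree is n1 n7 (1); add n7.
Step 4: cheapest edge leaving the tree is n6 n8 (2); add n8.
Step 5: cheapest edge leaving the tree is n5 n6 (5); add n5.
Step 6: cheapest edge leaving the tree is n3 n7 (10); add n3.
Step 7: cheapest edge leaving the tree is n2 n3 (8); add n2.
Step 8: cheapest edge leaving the tree is n4 n7 (11); add n4.
MST edges: n6 n9, n1 n6, n1 n7, n6 n8, n5 n6, n3 n7, n2 n3, n4 n7; total weight 7+1+1+2+5+10+8+11 = 45.

45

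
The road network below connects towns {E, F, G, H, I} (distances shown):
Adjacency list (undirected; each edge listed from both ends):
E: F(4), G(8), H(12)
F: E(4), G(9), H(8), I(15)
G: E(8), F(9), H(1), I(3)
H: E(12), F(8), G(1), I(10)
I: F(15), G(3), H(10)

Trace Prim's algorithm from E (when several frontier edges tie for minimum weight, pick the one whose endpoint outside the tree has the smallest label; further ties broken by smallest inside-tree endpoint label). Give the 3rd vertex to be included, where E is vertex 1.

G

Prim's algorithm from E:
Step 1: cheapest edge leaving the tree is E–F (4); add F.
Step 2: cheapest edge leaving the tree is E–G (8); add G.
Step 3: cheapest edge leaving the tree is G–H (1); add H.
Step 4: cheapest edge leaving the tree is G–I (3); add I.
Vertex order: E, F, G, H, I. The 3rd vertex is G.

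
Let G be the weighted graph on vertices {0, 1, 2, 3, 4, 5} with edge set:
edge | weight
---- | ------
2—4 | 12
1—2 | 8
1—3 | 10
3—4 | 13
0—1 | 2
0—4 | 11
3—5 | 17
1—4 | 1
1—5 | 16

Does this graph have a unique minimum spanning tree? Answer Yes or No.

Yes

Kruskal: consider edges lightest-first.
1—4 (1): add — endpoints in different components.
0—1 (2): add — endpoints in different components.
1—2 (8): add — endpoints in different components.
1—3 (10): add — endpoints in different components.
0—4 (11): skip — 0 and 4 already connected.
2—4 (12): skip — 2 and 4 already connected.
3—4 (13): skip — 3 and 4 already connected.
1—5 (16): add — endpoints in different components.
Every non-tree edge has weight strictly greater than the heaviest edge on the tree path between its endpoints, so the MST is unique.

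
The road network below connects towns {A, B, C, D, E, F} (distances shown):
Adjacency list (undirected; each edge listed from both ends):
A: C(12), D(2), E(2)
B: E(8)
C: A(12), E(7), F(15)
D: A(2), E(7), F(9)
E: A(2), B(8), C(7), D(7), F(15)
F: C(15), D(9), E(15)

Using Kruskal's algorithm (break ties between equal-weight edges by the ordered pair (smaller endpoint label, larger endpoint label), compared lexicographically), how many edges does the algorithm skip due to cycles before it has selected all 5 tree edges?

1

Sort edges by weight, then run Kruskal:
A-D (2): add — endpoints in different components.
A-E (2): add — endpoints in different components.
C-E (7): add — endpoints in different components.
D-E (7): skip — D and E already connected.
B-E (8): add — endpoints in different components.
D-F (9): add — endpoints in different components.
Edges rejected before the tree was complete: 1.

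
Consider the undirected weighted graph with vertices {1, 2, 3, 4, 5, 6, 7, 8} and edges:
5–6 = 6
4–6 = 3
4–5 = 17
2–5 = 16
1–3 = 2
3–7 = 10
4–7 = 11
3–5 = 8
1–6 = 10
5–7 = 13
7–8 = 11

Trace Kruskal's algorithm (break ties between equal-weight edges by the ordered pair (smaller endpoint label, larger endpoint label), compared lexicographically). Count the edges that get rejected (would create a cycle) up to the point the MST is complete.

Kruskal's algorithm — process edges by increasing weight (ties by edge label):
1–3 (2): add — endpoints in different components.
4–6 (3): add — endpoints in different components.
5–6 (6): add — endpoints in different components.
3–5 (8): add — endpoints in different components.
1–6 (10): skip — 1 and 6 already connected.
3–7 (10): add — endpoints in different components.
4–7 (11): skip — 4 and 7 already connected.
7–8 (11): add — endpoints in different components.
5–7 (13): skip — 5 and 7 already connected.
2–5 (16): add — endpoints in different components.
Edges rejected before the tree was complete: 3.

3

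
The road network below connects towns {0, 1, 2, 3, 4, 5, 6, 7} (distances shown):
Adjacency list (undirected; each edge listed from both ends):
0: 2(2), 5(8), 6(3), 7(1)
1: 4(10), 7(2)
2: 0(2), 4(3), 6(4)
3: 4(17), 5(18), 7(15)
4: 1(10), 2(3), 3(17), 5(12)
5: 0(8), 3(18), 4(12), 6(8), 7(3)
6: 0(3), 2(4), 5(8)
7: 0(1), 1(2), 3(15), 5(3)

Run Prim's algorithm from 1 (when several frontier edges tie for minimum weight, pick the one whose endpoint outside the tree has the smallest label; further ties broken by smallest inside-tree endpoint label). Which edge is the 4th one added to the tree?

Grow the tree from 1 using Prim:
Step 1: cheapest edge leaving the tree is 1—7 (2); add 7.
Step 2: cheapest edge leaving the tree is 0—7 (1); add 0.
Step 3: cheapest edge leaving the tree is 0—2 (2); add 2.
Step 4: cheapest edge leaving the tree is 2—4 (3); add 4.
Step 5: cheapest edge leaving the tree is 5—7 (3); add 5.
Step 6: cheapest edge leaving the tree is 0—6 (3); add 6.
Step 7: cheapest edge leaving the tree is 3—7 (15); add 3.
The 4th edge added is 2—4.

2-4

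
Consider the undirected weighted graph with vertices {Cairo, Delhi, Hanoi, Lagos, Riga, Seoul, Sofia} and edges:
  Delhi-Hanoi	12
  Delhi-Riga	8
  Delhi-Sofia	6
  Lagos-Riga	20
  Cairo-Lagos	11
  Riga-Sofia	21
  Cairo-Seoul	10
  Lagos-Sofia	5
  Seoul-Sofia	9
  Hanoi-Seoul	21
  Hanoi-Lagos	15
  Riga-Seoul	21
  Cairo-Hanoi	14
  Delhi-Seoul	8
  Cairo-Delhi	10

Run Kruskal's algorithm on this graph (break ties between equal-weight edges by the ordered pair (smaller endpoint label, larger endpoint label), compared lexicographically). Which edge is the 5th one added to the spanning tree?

Kruskal's algorithm — process edges by increasing weight (ties by edge label):
Lagos-Sofia (5): add — endpoints in different components.
Delhi-Sofia (6): add — endpoints in different components.
Delhi-Riga (8): add — endpoints in different components.
Delhi-Seoul (8): add — endpoints in different components.
Seoul-Sofia (9): skip — Seoul and Sofia already connected.
Cairo-Delhi (10): add — endpoints in different components.
Cairo-Seoul (10): skip — Seoul and Cairo already connected.
Cairo-Lagos (11): skip — Cairo and Lagos already connected.
Delhi-Hanoi (12): add — endpoints in different components.
The 5th edge added is Cairo-Delhi.

Cairo-Delhi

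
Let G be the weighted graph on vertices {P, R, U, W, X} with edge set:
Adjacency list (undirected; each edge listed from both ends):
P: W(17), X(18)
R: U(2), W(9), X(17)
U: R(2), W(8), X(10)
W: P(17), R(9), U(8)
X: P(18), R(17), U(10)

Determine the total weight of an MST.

37

Grow the tree from P using Prim:
Step 1: cheapest edge leaving the tree is P W (17); add W.
Step 2: cheapest edge leaving the tree is U W (8); add U.
Step 3: cheapest edge leaving the tree is R U (2); add R.
Step 4: cheapest edge leaving the tree is U X (10); add X.
MST edges: P W, U W, R U, U X; total weight 17+8+2+10 = 37.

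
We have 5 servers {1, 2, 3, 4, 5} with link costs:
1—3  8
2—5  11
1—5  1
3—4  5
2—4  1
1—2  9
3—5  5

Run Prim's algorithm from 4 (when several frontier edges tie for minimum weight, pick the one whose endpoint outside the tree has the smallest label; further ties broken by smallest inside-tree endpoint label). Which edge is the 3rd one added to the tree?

Prim's algorithm from 4:
Step 1: cheapest edge leaving the tree is 2—4 (1); add 2.
Step 2: cheapest edge leaving the tree is 3—4 (5); add 3.
Step 3: cheapest edge leaving the tree is 3—5 (5); add 5.
Step 4: cheapest edge leaving the tree is 1—5 (1); add 1.
The 3rd edge added is 3—5.

3-5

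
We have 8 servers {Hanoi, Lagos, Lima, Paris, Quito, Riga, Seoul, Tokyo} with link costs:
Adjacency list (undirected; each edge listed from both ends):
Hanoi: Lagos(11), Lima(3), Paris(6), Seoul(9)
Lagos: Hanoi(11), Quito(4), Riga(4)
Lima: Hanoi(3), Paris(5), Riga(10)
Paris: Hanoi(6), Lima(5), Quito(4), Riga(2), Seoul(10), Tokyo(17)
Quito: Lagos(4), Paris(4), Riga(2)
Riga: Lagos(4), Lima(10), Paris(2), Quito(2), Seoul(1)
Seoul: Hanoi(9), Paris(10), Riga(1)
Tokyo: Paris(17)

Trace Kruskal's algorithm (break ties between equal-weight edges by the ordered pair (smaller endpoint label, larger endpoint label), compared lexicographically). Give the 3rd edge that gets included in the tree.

Kruskal: consider edges lightest-first.
Riga—Seoul (1): add — endpoints in different components.
Paris—Riga (2): add — endpoints in different components.
Quito—Riga (2): add — endpoints in different components.
Hanoi—Lima (3): add — endpoints in different components.
Lagos—Quito (4): add — endpoints in different components.
Lagos—Riga (4): skip — Riga and Lagos already connected.
Paris—Quito (4): skip — Paris and Quito already connected.
Lima—Paris (5): add — endpoints in different components.
Hanoi—Paris (6): skip — Paris and Hanoi already connected.
Hanoi—Seoul (9): skip — Seoul and Hanoi already connected.
Lima—Riga (10): skip — Lima and Riga already connected.
Paris—Seoul (10): skip — Paris and Seoul already connected.
Hanoi—Lagos (11): skip — Lagos and Hanoi already connected.
Paris—Tokyo (17): add — endpoints in different components.
The 3rd edge added is Quito—Riga.

Quito-Riga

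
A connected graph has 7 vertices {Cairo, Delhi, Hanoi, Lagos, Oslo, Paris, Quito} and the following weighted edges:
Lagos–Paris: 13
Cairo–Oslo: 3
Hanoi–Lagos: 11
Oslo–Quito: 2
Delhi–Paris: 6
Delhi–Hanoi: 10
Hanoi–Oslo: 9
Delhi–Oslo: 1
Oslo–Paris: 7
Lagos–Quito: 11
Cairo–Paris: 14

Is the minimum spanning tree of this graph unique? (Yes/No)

No

Kruskal: consider edges lightest-first.
Delhi–Oslo (1): add. Components now {Delhi,Oslo} {Lagos} {Paris} {Hanoi} {Cairo} {Quito}
Oslo–Quito (2): add. Components now {Delhi,Oslo,Quito} {Lagos} {Paris} {Hanoi} {Cairo}
Cairo–Oslo (3): add. Components now {Cairo,Delhi,Oslo,Quito} {Lagos} {Paris} {Hanoi}
Delhi–Paris (6): add. Components now {Cairo,Delhi,Oslo,Paris,Quito} {Lagos} {Hanoi}
Oslo–Paris (7): skip — Paris and Oslo already connected.
Hanoi–Oslo (9): add. Components now {Cairo,Delhi,Hanoi,Oslo,Paris,Quito} {Lagos}
Delhi–Hanoi (10): skip — Delhi and Hanoi already connected.
Hanoi–Lagos (11): add. Components now {Cairo,Delhi,Hanoi,Lagos,Oslo,Paris,Quito}
Non-tree edge Lagos–Quito has weight 11, equal to the heaviest edge on its tree cycle — swapping gives another MST of the same weight. Not unique.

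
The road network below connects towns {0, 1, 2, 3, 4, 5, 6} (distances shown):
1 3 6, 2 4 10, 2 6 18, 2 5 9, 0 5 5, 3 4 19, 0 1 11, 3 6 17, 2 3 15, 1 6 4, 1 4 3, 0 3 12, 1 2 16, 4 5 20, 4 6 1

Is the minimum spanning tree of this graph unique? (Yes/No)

Yes

Sort edges by weight, then run Kruskal:
4 6 (1): add. Components now {0} {1} {2} {3} {4,6} {5}
1 4 (3): add. Components now {0} {1,4,6} {2} {3} {5}
1 6 (4): skip — 1 and 6 already connected.
0 5 (5): add. Components now {0,5} {1,4,6} {2} {3}
1 3 (6): add. Components now {0,5} {1,3,4,6} {2}
2 5 (9): add. Components now {0,2,5} {1,3,4,6}
2 4 (10): add. Components now {0,1,2,3,4,5,6}
Every non-tree edge has weight strictly greater than the heaviest edge on the tree path between its endpoints, so the MST is unique.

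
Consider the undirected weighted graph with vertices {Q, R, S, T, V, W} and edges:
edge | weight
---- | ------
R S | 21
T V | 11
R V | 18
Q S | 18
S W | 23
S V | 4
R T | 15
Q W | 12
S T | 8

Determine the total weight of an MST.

57

Grow the tree from T using Prim:
Step 1: cheapest edge leaving the tree is S T (8); add S.
Step 2: cheapest edge leaving the tree is S V (4); add V.
Step 3: cheapest edge leaving the tree is R T (15); add R.
Step 4: cheapest edge leaving the tree is Q S (18); add Q.
Step 5: cheapest edge leaving the tree is Q W (12); add W.
MST edges: S T, S V, R T, Q S, Q W; total weight 8+4+15+18+12 = 57.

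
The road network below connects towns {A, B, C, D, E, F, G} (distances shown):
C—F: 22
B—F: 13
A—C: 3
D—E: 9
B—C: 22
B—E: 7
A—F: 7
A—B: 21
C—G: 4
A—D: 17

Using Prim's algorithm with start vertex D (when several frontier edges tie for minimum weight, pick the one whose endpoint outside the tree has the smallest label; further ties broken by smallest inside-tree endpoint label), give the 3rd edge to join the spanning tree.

Grow the tree from D using Prim:
Step 1: cheapest edge leaving the tree is D—E (9); add E.
Step 2: cheapest edge leaving the tree is B—E (7); add B.
Step 3: cheapest edge leaving the tree is B—F (13); add F.
Step 4: cheapest edge leaving the tree is A—F (7); add A.
Step 5: cheapest edge leaving the tree is A—C (3); add C.
Step 6: cheapest edge leaving the tree is C—G (4); add G.
The 3rd edge added is B—F.

B-F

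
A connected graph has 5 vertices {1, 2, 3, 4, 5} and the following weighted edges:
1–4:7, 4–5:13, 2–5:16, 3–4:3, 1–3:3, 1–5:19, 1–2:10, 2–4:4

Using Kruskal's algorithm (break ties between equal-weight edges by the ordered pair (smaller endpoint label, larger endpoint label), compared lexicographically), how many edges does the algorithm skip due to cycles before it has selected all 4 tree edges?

2

Sort edges by weight, then run Kruskal:
1–3 (3): add — endpoints in different components.
3–4 (3): add — endpoints in different components.
2–4 (4): add — endpoints in different components.
1–4 (7): skip — 1 and 4 already connected.
1–2 (10): skip — 1 and 2 already connected.
4–5 (13): add — endpoints in different components.
Edges rejected before the tree was complete: 2.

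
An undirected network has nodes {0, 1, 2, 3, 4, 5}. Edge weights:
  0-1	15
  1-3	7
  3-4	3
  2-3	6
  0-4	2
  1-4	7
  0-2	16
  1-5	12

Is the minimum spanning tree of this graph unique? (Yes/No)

Kruskal's algorithm — process edges by increasing weight (ties by edge label):
0-4 (2): add. Components now {0,4} {1} {2} {3} {5}
3-4 (3): add. Components now {0,3,4} {1} {2} {5}
2-3 (6): add. Components now {0,2,3,4} {1} {5}
1-3 (7): add. Components now {0,1,2,3,4} {5}
1-4 (7): skip — 1 and 4 already connected.
1-5 (12): add. Components now {0,1,2,3,4,5}
Non-tree edge 1-4 has weight 7, equal to the heaviest edge on its tree cycle — swapping gives another MST of the same weight. Not unique.

No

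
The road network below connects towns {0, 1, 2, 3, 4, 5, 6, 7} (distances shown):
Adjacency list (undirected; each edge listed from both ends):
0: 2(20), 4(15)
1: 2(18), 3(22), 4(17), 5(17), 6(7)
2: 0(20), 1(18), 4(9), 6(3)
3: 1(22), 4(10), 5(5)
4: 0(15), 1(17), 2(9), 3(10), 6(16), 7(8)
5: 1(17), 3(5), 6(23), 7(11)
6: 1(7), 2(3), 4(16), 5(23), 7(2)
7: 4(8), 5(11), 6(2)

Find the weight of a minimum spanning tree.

Prim's algorithm from 6:
Step 1: cheapest edge leaving the tree is 6-7 (2); add 7.
Step 2: cheapest edge leaving the tree is 2-6 (3); add 2.
Step 3: cheapest edge leaving the tree is 1-6 (7); add 1.
Step 4: cheapest edge leaving the tree is 4-7 (8); add 4.
Step 5: cheapest edge leaving the tree is 3-4 (10); add 3.
Step 6: cheapest edge leaving the tree is 3-5 (5); add 5.
Step 7: cheapest edge leaving the tree is 0-4 (15); add 0.
MST edges: 6-7, 2-6, 1-6, 4-7, 3-4, 3-5, 0-4; total weight 2+3+7+8+10+5+15 = 50.

50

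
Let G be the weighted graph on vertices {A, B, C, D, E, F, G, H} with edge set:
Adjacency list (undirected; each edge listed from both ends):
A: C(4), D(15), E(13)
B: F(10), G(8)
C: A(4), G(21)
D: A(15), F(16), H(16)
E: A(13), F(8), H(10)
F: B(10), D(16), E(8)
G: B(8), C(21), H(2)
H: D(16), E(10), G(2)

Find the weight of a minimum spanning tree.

Kruskal's algorithm — process edges by increasing weight (ties by edge label):
G H (2): add — endpoints in different components.
A C (4): add — endpoints in different components.
B G (8): add — endpoints in different components.
E F (8): add — endpoints in different components.
B F (10): add — endpoints in different components.
E H (10): skip — E and H already connected.
A E (13): add — endpoints in different components.
A D (15): add — endpoints in different components.
MST edges: G H, A C, B G, E F, B F, A E, A D; total weight 2+4+8+8+10+13+15 = 60.

60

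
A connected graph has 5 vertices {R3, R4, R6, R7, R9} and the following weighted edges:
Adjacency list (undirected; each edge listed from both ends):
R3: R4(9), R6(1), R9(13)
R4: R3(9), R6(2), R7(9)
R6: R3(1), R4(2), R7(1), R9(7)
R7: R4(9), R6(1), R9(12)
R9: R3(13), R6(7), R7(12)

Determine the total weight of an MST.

Prim, starting at R7.
Step 1: frontier [R6–R7 1, R4–R7 9, R7–R9 12] → take R6–R7 (1); add R6.
Step 2: frontier [R3–R6 1, R4–R6 2, R6–R9 7, R4–R7 9, R7–R9 12] → take R3–R6 (1); add R3.
Step 3: frontier [R3–R4 9, R3–R9 13, R4–R6 2, R6–R9 7, R4–R7 9, R7–R9 12] → take R4–R6 (2); add R4.
Step 4: frontier [R3–R9 13, R6–R9 7, R7–R9 12] → take R6–R9 (7); add R9.
MST edges: R6–R7, R3–R6, R4–R6, R6–R9; total weight 1+1+2+7 = 11.

11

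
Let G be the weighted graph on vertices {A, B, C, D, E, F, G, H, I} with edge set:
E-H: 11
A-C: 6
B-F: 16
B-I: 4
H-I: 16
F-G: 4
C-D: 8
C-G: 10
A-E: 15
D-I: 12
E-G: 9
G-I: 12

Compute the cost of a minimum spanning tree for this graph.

64

Prim's algorithm from A:
Step 1: cheapest edge leaving the tree is A-C (6); add C.
Step 2: cheapest edge leaving the tree is C-D (8); add D.
Step 3: cheapest edge leaving the tree is C-G (10); add G.
Step 4: cheapest edge leaving the tree is F-G (4); add F.
Step 5: cheapest edge leaving the tree is E-G (9); add E.
Step 6: cheapest edge leaving the tree is E-H (11); add H.
Step 7: cheapest edge leaving the tree is D-I (12); add I.
Step 8: cheapest edge leaving the tree is B-I (4); add B.
MST edges: A-C, C-D, C-G, F-G, E-G, E-H, D-I, B-I; total weight 6+8+10+4+9+11+12+4 = 64.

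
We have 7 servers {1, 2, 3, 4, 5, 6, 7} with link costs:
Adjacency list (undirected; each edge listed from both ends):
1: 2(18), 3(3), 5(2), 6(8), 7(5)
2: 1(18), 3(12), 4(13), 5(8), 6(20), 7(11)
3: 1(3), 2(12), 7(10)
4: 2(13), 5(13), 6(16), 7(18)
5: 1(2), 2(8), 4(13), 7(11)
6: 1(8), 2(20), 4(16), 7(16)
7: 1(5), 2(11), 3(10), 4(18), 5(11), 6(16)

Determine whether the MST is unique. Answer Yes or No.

No

Kruskal: consider edges lightest-first.
1–5 (2): add — endpoints in different components.
1–3 (3): add — endpoints in different components.
1–7 (5): add — endpoints in different components.
1–6 (8): add — endpoints in different components.
2–5 (8): add — endpoints in different components.
3–7 (10): skip — 3 and 7 already connected.
2–7 (11): skip — 2 and 7 already connected.
5–7 (11): skip — 5 and 7 already connected.
2–3 (12): skip — 2 and 3 already connected.
2–4 (13): add — endpoints in different components.
Non-tree edge 4–5 has weight 13, equal to the heaviest edge on its tree cycle — swapping gives another MST of the same weight. Not unique.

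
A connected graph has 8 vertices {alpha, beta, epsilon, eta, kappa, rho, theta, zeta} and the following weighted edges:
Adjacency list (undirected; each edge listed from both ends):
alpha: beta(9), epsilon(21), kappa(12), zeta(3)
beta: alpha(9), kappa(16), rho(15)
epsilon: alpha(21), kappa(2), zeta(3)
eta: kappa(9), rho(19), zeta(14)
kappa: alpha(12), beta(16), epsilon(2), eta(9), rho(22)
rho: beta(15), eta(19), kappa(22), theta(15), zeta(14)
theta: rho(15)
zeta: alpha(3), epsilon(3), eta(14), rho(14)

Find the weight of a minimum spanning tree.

Kruskal: consider edges lightest-first.
epsilon-kappa (2): add — endpoints in different components.
alpha-zeta (3): add — endpoints in different components.
epsilon-zeta (3): add — endpoints in different components.
alpha-beta (9): add — endpoints in different components.
eta-kappa (9): add — endpoints in different components.
alpha-kappa (12): skip — kappa and alpha already connected.
eta-zeta (14): skip — eta and zeta already connected.
rho-zeta (14): add — endpoints in different components.
beta-rho (15): skip — rho and beta already connected.
rho-theta (15): add — endpoints in different components.
MST edges: epsilon-kappa, alpha-zeta, epsilon-zeta, alpha-beta, eta-kappa, rho-zeta, rho-theta; total weight 2+3+3+9+9+14+15 = 55.

55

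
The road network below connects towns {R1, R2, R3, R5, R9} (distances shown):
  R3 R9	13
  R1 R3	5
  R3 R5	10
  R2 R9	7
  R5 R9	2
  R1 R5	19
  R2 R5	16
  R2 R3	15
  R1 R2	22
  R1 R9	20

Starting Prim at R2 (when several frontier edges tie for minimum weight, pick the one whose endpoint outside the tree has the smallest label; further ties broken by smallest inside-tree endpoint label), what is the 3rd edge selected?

Grow the tree from R2 using Prim:
Step 1: frontier [R2 R9 7, R2 R3 15, R2 R5 16, R1 R2 22] → take R2 R9 (7); add R9.
Step 2: frontier [R2 R3 15, R2 R5 16, R1 R2 22, R5 R9 2, R3 R9 13, R1 R9 20] → take R5 R9 (2); add R5.
Step 3: frontier [R2 R3 15, R1 R2 22, R3 R5 10, R1 R5 19, R3 R9 13, R1 R9 20] → take R3 R5 (10); add R3.
Step 4: frontier [R1 R2 22, R1 R3 5, R1 R5 19, R1 R9 20] → take R1 R3 (5); add R1.
The 3rd edge added is R3 R5.

R3-R5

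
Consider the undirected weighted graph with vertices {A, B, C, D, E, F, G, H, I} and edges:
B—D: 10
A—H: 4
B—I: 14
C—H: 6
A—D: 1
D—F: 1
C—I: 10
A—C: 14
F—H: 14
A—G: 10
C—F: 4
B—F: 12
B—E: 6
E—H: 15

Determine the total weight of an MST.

46

Sort edges by weight, then run Kruskal:
A—D (1): add — endpoints in different components.
D—F (1): add — endpoints in different components.
A—H (4): add — endpoints in different components.
C—F (4): add — endpoints in different components.
B—E (6): add — endpoints in different components.
C—H (6): skip — C and H already connected.
A—G (10): add — endpoints in different components.
B—D (10): add — endpoints in different components.
C—I (10): add — endpoints in different components.
MST edges: A—D, D—F, A—H, C—F, B—E, A—G, B—D, C—I; total weight 1+1+4+4+6+10+10+10 = 46.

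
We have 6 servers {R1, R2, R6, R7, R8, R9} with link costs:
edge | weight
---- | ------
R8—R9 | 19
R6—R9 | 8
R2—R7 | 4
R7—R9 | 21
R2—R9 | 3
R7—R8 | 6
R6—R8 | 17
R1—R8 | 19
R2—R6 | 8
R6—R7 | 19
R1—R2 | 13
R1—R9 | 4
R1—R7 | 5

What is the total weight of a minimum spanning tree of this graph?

25

Prim's algorithm from R7:
Step 1: frontier [R2—R7 4, R1—R7 5, R7—R8 6, R6—R7 19, R7—R9 21] → take R2—R7 (4); add R2.
Step 2: frontier [R2—R9 3, R2—R6 8, R1—R2 13, R1—R7 5, R7—R8 6, R6—R7 19, R7—R9 21] → take R2—R9 (3); add R9.
Step 3: frontier [R2—R6 8, R1—R2 13, R1—R7 5, R7—R8 6, R6—R7 19, R1—R9 4, R6—R9 8, R8—R9 19] → take R1—R9 (4); add R1.
Step 4: frontier [R1—R8 19, R2—R6 8, R7—R8 6, R6—R7 19, R6—R9 8, R8—R9 19] → take R7—R8 (6); add R8.
Step 5: frontier [R2—R6 8, R6—R7 19, R6—R8 17, R6—R9 8] → take R2—R6 (8); add R6.
MST edges: R2—R7, R2—R9, R1—R9, R7—R8, R2—R6; total weight 4+3+4+6+8 = 25.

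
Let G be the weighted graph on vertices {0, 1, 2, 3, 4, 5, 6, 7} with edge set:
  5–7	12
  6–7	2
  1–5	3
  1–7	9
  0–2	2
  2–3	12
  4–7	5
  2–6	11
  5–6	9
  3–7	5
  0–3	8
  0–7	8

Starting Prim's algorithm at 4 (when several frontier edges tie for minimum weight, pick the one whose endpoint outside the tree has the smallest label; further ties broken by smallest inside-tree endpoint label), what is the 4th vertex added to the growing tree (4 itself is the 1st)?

Prim, starting at 4.
Step 1: frontier [4–7 5] → take 4–7 (5); add 7.
Step 2: frontier [6–7 2, 3–7 5, 0–7 8, 1–7 9, 5–7 12] → take 6–7 (2); add 6.
Step 3: frontier [5–6 9, 2–6 11, 3–7 5, 0–7 8, 1–7 9, 5–7 12] → take 3–7 (5); add 3.
Step 4: frontier [0–3 8, 2–3 12, 5–6 9, 2–6 11, 0–7 8, 1–7 9, 5–7 12] → take 0–3 (8); add 0.
Step 5: frontier [0–2 2, 2–3 12, 5–6 9, 2–6 11, 1–7 9, 5–7 12] → take 0–2 (2); add 2.
Step 6: frontier [5–6 9, 1–7 9, 5–7 12] → take 1–7 (9); add 1.
Step 7: frontier [1–5 3, 5–6 9, 5–7 12] → take 1–5 (3); add 5.
Vertex order: 4, 7, 6, 3, 0, 2, 1, 5. The 4th vertex is 3.

3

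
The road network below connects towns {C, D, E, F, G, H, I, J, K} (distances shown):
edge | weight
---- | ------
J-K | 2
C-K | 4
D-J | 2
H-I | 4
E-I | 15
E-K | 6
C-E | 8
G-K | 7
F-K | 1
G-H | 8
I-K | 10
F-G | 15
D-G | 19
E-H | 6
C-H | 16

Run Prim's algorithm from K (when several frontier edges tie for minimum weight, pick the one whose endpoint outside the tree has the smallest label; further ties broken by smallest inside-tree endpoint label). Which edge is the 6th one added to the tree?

E-H

Grow the tree from K using Prim:
Step 1: cheapest edge leaving the tree is F-K (1); add F.
Step 2: cheapest edge leaving the tree is J-K (2); add J.
Step 3: cheapest edge leaving the tree is D-J (2); add D.
Step 4: cheapest edge leaving the tree is C-K (4); add C.
Step 5: cheapest edge leaving the tree is E-K (6); add E.
Step 6: cheapest edge leaving the tree is E-H (6); add H.
Step 7: cheapest edge leaving the tree is H-I (4); add I.
Step 8: cheapest edge leaving the tree is G-K (7); add G.
The 6th edge added is E-H.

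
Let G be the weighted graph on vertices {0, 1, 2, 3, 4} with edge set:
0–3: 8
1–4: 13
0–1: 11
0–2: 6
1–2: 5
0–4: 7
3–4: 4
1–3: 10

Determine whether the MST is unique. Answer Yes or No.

Yes

Sort edges by weight, then run Kruskal:
3–4 (4): add — endpoints in different components.
1–2 (5): add — endpoints in different components.
0–2 (6): add — endpoints in different components.
0–4 (7): add — endpoints in different components.
Every non-tree edge has weight strictly greater than the heaviest edge on the tree path between its endpoints, so the MST is unique.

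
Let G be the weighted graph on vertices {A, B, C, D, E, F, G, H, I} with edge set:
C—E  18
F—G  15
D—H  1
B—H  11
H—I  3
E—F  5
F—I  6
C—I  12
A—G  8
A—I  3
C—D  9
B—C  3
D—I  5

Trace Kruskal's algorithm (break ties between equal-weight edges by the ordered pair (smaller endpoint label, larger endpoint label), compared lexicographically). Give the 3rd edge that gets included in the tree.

B-C

Kruskal: consider edges lightest-first.
D—H (1): add — endpoints in different components.
A—I (3): add — endpoints in different components.
B—C (3): add — endpoints in different components.
H—I (3): add — endpoints in different components.
D—I (5): skip — D and I already connected.
E—F (5): add — endpoints in different components.
F—I (6): add — endpoints in different components.
A—G (8): add — endpoints in different components.
C—D (9): add — endpoints in different components.
The 3rd edge added is B—C.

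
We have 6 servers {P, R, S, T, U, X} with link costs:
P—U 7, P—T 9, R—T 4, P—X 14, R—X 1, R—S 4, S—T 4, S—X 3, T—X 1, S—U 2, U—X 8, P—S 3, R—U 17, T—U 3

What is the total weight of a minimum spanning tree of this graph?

Prim's algorithm from T:
Step 1: frontier [T—X 1, T—U 3, R—T 4, S—T 4, P—T 9] → take T—X (1); add X.
Step 2: frontier [T—U 3, R—T 4, S—T 4, P—T 9, R—X 1, S—X 3, U—X 8, P—X 14] → take R—X (1); add R.
Step 3: frontier [R—S 4, R—U 17, T—U 3, S—T 4, P—T 9, S—X 3, U—X 8, P—X 14] → take S—X (3); add S.
Step 4: frontier [R—U 17, S—U 2, P—S 3, T—U 3, P—T 9, U—X 8, P—X 14] → take S—U (2); add U.
Step 5: frontier [P—S 3, P—T 9, P—U 7, P—X 14] → take P—S (3); add P.
MST edges: T—X, R—X, S—X, S—U, P—S; total weight 1+1+3+2+3 = 10.

10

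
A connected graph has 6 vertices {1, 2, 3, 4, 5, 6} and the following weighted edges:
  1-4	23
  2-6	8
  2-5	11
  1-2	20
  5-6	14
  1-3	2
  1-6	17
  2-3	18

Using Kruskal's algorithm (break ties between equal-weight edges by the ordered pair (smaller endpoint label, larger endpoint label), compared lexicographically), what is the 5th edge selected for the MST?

Sort edges by weight, then run Kruskal:
1-3 (2): add. Components now {1,3} {2} {4} {5} {6}
2-6 (8): add. Components now {1,3} {2,6} {4} {5}
2-5 (11): add. Components now {1,3} {2,5,6} {4}
5-6 (14): skip — 5 and 6 already connected.
1-6 (17): add. Components now {1,2,3,5,6} {4}
2-3 (18): skip — 2 and 3 already connected.
1-2 (20): skip — 1 and 2 already connected.
1-4 (23): add. Components now {1,2,3,4,5,6}
The 5th edge added is 1-4.

1-4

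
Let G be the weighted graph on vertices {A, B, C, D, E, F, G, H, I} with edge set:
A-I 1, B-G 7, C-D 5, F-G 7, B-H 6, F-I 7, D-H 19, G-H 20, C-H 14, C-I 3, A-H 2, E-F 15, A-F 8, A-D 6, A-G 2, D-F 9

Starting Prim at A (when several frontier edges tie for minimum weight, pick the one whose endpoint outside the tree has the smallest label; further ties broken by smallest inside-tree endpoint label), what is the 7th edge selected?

Prim's algorithm from A:
Step 1: cheapest edge leaving the tree is A-I (1); add I.
Step 2: cheapest edge leaving the tree is A-G (2); add G.
Step 3: cheapest edge leaving the tree is A-H (2); add H.
Step 4: cheapest edge leaving the tree is C-I (3); add C.
Step 5: cheapest edge leaving the tree is C-D (5); add D.
Step 6: cheapest edge leaving the tree is B-H (6); add B.
Step 7: cheapest edge leaving the tree is F-G (7); add F.
Step 8: cheapest edge leaving the tree is E-F (15); add E.
The 7th edge added is F-G.

F-G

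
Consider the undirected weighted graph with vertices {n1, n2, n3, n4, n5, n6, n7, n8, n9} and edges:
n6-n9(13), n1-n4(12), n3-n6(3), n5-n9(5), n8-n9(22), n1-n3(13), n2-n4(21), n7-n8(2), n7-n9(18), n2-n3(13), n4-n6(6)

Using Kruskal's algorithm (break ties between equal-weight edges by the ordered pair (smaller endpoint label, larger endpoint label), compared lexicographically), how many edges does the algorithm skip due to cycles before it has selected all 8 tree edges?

1

Kruskal's algorithm — process edges by increasing weight (ties by edge label):
n7-n8 (2): add — endpoints in different components.
n3-n6 (3): add — endpoints in different components.
n5-n9 (5): add — endpoints in different components.
n4-n6 (6): add — endpoints in different components.
n1-n4 (12): add — endpoints in different components.
n1-n3 (13): skip — n1 and n3 already connected.
n2-n3 (13): add — endpoints in different components.
n6-n9 (13): add — endpoints in different components.
n7-n9 (18): add — endpoints in different components.
Edges rejected before the tree was complete: 1.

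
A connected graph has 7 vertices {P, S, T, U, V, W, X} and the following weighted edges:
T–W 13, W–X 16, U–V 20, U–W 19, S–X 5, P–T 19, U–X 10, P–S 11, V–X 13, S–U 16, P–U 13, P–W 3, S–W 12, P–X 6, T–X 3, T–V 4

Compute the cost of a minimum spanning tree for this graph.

Prim's algorithm from X:
Step 1: cheapest edge leaving the tree is T–X (3); add T.
Step 2: cheapest edge leaving the tree is T–V (4); add V.
Step 3: cheapest edge leaving the tree is S–X (5); add S.
Step 4: cheapest edge leaving the tree is P–X (6); add P.
Step 5: cheapest edge leaving the tree is P–W (3); add W.
Step 6: cheapest edge leaving the tree is U–X (10); add U.
MST edges: T–X, T–V, S–X, P–X, P–W, U–X; total weight 3+4+5+6+3+10 = 31.

31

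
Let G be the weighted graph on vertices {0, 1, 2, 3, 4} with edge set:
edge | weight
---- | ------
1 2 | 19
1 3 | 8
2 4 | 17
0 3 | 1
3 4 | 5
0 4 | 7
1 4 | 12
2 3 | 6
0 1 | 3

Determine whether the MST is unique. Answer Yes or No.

Yes

Kruskal's algorithm — process edges by increasing weight (ties by edge label):
0 3 (1): add — endpoints in different components.
0 1 (3): add — endpoints in different components.
3 4 (5): add — endpoints in different components.
2 3 (6): add — endpoints in different components.
Every non-tree edge has weight strictly greater than the heaviest edge on the tree path between its endpoints, so the MST is unique.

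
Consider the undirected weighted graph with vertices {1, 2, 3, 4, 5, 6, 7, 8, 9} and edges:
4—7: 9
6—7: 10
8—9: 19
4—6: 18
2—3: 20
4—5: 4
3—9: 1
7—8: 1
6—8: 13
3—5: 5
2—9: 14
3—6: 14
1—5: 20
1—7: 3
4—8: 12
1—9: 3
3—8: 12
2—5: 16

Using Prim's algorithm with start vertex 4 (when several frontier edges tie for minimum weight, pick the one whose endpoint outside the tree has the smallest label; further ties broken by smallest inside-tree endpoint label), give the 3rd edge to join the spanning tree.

Prim's algorithm from 4:
Step 1: cheapest edge leaving the tree is 4—5 (4); add 5.
Step 2: cheapest edge leaving the tree is 3—5 (5); add 3.
Step 3: cheapest edge leaving the tree is 3—9 (1); add 9.
Step 4: cheapest edge leaving the tree is 1—9 (3); add 1.
Step 5: cheapest edge leaving the tree is 1—7 (3); add 7.
Step 6: cheapest edge leaving the tree is 7—8 (1); add 8.
Step 7: cheapest edge leaving the tree is 6—7 (10); add 6.
Step 8: cheapest edge leaving the tree is 2—9 (14); add 2.
The 3rd edge added is 3—9.

3-9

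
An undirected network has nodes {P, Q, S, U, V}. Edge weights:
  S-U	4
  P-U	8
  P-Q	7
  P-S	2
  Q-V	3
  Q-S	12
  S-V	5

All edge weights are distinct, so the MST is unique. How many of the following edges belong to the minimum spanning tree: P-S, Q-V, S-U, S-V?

Kruskal's algorithm — process edges by increasing weight (ties by edge label):
P-S (2): add. Components now {U} {P,S} {V} {Q}
Q-V (3): add. Components now {U} {P,S} {Q,V}
S-U (4): add. Components now {P,S,U} {Q,V}
S-V (5): add. Components now {P,Q,S,U,V}
MST edge set: {P-S, Q-V, S-U, S-V}.
Of the listed edges, {P-S, Q-V, S-U, S-V} are in the MST → 4.

4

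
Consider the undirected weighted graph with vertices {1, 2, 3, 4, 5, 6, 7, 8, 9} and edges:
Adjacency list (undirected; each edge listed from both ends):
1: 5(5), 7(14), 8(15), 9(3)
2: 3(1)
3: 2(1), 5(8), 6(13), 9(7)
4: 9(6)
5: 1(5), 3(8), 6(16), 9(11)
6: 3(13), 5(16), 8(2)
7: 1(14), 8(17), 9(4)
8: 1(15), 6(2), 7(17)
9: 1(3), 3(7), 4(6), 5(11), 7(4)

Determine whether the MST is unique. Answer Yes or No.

Kruskal: consider edges lightest-first.
2–3 (1): add — endpoints in different components.
6–8 (2): add — endpoints in different components.
1–9 (3): add — endpoints in different components.
7–9 (4): add — endpoints in different components.
1–5 (5): add — endpoints in different components.
4–9 (6): add — endpoints in different components.
3–9 (7): add — endpoints in different components.
3–5 (8): skip — 3 and 5 already connected.
5–9 (11): skip — 5 and 9 already connected.
3–6 (13): add — endpoints in different components.
Every non-tree edge has weight strictly greater than the heaviest edge on the tree path between its endpoints, so the MST is unique.

Yes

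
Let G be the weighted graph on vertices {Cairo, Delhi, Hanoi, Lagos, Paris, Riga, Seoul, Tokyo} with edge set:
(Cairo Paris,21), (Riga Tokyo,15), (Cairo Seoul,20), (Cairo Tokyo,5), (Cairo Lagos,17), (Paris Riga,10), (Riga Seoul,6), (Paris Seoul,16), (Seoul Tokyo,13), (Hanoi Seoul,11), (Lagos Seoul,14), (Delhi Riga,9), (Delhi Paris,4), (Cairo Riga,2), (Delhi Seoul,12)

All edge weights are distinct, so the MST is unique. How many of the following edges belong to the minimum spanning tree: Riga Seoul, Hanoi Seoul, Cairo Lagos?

Sort edges by weight, then run Kruskal:
Cairo Riga (2): add — endpoints in different components.
Delhi Paris (4): add — endpoints in different components.
Cairo Tokyo (5): add — endpoints in different components.
Riga Seoul (6): add — endpoints in different components.
Delhi Riga (9): add — endpoints in different components.
Paris Riga (10): skip — Paris and Riga already connected.
Hanoi Seoul (11): add — endpoints in different components.
Delhi Seoul (12): skip — Seoul and Delhi already connected.
Seoul Tokyo (13): skip — Seoul and Tokyo already connected.
Lagos Seoul (14): add — endpoints in different components.
MST edge set: {Cairo Riga, Delhi Paris, Cairo Tokyo, Riga Seoul, Delhi Riga, Hanoi Seoul, Lagos Seoul}.
Of the listed edges, {Riga Seoul, Hanoi Seoul} are in the MST → 2.

2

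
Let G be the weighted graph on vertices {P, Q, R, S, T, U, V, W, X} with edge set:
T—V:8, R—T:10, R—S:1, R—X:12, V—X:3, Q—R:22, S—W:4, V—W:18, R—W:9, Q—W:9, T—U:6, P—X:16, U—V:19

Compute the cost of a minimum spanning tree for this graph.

Prim's algorithm from Q:
Step 1: frontier [Q—W 9, Q—R 22] → take Q—W (9); add W.
Step 2: frontier [Q—R 22, S—W 4, R—W 9, V—W 18] → take S—W (4); add S.
Step 3: frontier [Q—R 22, R—S 1, R—W 9, V—W 18] → take R—S (1); add R.
Step 4: frontier [R—T 10, R—X 12, V—W 18] → take R—T (10); add T.
Step 5: frontier [R—X 12, T—U 6, T—V 8, V—W 18] → take T—U (6); add U.
Step 6: frontier [R—X 12, T—V 8, U—V 19, V—W 18] → take T—V (8); add V.
Step 7: frontier [R—X 12, V—X 3] → take V—X (3); add X.
Step 8: frontier [P—X 16] → take P—X (16); add P.
MST edges: Q—W, S—W, R—S, R—T, T—U, T—V, V—X, P—X; total weight 9+4+1+10+6+8+3+16 = 57.

57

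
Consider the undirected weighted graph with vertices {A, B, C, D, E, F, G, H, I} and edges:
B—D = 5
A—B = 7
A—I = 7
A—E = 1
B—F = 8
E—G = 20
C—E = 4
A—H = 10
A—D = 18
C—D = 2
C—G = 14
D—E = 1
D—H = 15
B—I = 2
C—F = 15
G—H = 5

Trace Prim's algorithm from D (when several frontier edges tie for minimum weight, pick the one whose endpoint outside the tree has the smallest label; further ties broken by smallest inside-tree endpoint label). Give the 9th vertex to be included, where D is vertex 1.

Prim, starting at D.
Step 1: cheapest edge leaving the tree is D—E (1); add E.
Step 2: cheapest edge leaving the tree is A—E (1); add A.
Step 3: cheapest edge leaving the tree is C—D (2); add C.
Step 4: cheapest edge leaving the tree is B—D (5); add B.
Step 5: cheapest edge leaving the tree is B—I (2); add I.
Step 6: cheapest edge leaving the tree is B—F (8); add F.
Step 7: cheapest edge leaving the tree is A—H (10); add H.
Step 8: cheapest edge leaving the tree is G—H (5); add G.
Vertex order: D, E, A, C, B, I, F, H, G. The 9th vertex is G.

G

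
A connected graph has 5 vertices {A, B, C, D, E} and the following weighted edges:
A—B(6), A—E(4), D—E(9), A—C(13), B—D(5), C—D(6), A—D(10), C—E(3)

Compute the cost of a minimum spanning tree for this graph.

Prim's algorithm from A:
Step 1: frontier [A—E 4, A—B 6, A—D 10, A—C 13] → take A—E (4); add E.
Step 2: frontier [A—B 6, A—D 10, A—C 13, C—E 3, D—E 9] → take C—E (3); add C.
Step 3: frontier [A—B 6, A—D 10, C—D 6, D—E 9] → take A—B (6); add B.
Step 4: frontier [A—D 10, B—D 5, C—D 6, D—E 9] → take B—D (5); add D.
MST edges: A—E, C—E, A—B, B—D; total weight 4+3+6+5 = 18.

18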